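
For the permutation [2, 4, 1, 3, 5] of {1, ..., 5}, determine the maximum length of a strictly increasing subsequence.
3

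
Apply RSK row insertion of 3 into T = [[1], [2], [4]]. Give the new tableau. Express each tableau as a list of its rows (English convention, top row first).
[[1, 3], [2], [4]]

3 is larger than every entry of row 1, so it is appended to row 1. The new tableau is [[1, 3], [2], [4]].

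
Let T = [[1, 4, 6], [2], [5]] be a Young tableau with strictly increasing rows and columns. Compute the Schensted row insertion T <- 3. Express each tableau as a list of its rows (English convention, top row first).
[[1, 3, 6], [2, 4], [5]]

In row 1, 3 replaces 4 (the leftmost entry greater than 3); 4 is bumped to row 2. 4 is appended to row 2. The new tableau is [[1, 3, 6], [2, 4], [5]].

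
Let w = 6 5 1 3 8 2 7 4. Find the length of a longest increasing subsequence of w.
3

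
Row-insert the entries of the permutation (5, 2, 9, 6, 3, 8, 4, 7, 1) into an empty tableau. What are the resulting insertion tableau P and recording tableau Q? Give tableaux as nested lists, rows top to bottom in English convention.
P = [[1, 3, 4, 7], [2, 6, 8], [5], [9]], Q = [[1, 3, 6, 8], [2, 4, 7], [5], [9]]

Insert each entry of the permutation into P by Schensted row insertion, recording in Q the position of each new cell.

Insert 5: appended to row 1. P = [[5]].
Insert 2: 2 bumps 5 from row 1; 5 starts row 2. P = [[2], [5]].
Insert 9: appended to row 1. P = [[2, 9], [5]].
Insert 6: 6 bumps 9 from row 1; 9 appends to row 2. P = [[2, 6], [5, 9]].
Insert 3: 3 bumps 6 from row 1; 6 bumps 9 from row 2; 9 starts row 3. P = [[2, 3], [5, 6], [9]].
Insert 8: appended to row 1. P = [[2, 3, 8], [5, 6], [9]].
Insert 4: 4 bumps 8 from row 1; 8 appends to row 2. P = [[2, 3, 4], [5, 6, 8], [9]].
Insert 7: appended to row 1. P = [[2, 3, 4, 7], [5, 6, 8], [9]].
Insert 1: 1 bumps 2 from row 1; 2 bumps 5 from row 2; 5 bumps 9 from row 3; 9 starts row 4. P = [[1, 3, 4, 7], [2, 6, 8], [5], [9]].

So P = [[1, 3, 4, 7], [2, 6, 8], [5], [9]], Q = [[1, 3, 6, 8], [2, 4, 7], [5], [9]].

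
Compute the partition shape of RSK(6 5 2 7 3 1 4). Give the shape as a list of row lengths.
[3, 2, 1, 1]

Row-insert each entry into an empty tableau.

After inserting 6: P = [[6]].
After inserting 5: P = [[5], [6]].
After inserting 2: P = [[2], [5], [6]].
After inserting 7: P = [[2, 7], [5], [6]].
After inserting 3: P = [[2, 3], [5, 7], [6]].
After inserting 1: P = [[1, 3], [2, 7], [5], [6]].
After inserting 4: P = [[1, 3, 4], [2, 7], [5], [6]].

The final insertion tableau P = [[1, 3, 4], [2, 7], [5], [6]] has shape [3, 2, 1, 1].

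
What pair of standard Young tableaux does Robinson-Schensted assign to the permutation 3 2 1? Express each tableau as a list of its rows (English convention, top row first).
Insert each entry of the permutation into P by Schensted row insertion, recording in Q the position of each new cell.

Insert 3: appended to row 1. P = [[3]].
Insert 2: 2 bumps 3 from row 1; 3 starts row 2. P = [[2], [3]].
Insert 1: 1 bumps 2 from row 1; 2 bumps 3 from row 2; 3 starts row 3. P = [[1], [2], [3]].

So P = [[1], [2], [3]], Q = [[1], [2], [3]].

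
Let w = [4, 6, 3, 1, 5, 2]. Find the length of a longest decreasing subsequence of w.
3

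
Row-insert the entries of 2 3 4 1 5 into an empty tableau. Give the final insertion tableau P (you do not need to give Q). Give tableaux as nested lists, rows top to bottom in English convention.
After inserting 2: P = [[2]].
After inserting 3: P = [[2, 3]].
After inserting 4: P = [[2, 3, 4]].
After inserting 1: P = [[1, 3, 4], [2]].
After inserting 5: P = [[1, 3, 4, 5], [2]].

So P = [[1, 3, 4, 5], [2]].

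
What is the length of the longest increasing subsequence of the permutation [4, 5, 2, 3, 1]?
2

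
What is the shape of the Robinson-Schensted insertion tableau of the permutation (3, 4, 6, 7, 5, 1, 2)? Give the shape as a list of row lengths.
[4, 2, 1]

Row-insert each entry into an empty tableau.

After inserting 3: P = [[3]].
After inserting 4: P = [[3, 4]].
After inserting 6: P = [[3, 4, 6]].
After inserting 7: P = [[3, 4, 6, 7]].
After inserting 5: P = [[3, 4, 5, 7], [6]].
After inserting 1: P = [[1, 4, 5, 7], [3], [6]].
After inserting 2: P = [[1, 2, 5, 7], [3, 4], [6]].

The final insertion tableau P = [[1, 2, 5, 7], [3, 4], [6]] has shape [4, 2, 1].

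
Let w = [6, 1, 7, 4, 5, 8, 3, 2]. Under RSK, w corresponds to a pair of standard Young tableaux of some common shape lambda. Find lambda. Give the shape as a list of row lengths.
Row-insert each entry into an empty tableau.

After inserting 6: P = [[6]].
After inserting 1: P = [[1], [6]].
After inserting 7: P = [[1, 7], [6]].
After inserting 4: P = [[1, 4], [6, 7]].
After inserting 5: P = [[1, 4, 5], [6, 7]].
After inserting 8: P = [[1, 4, 5, 8], [6, 7]].
After inserting 3: P = [[1, 3, 5, 8], [4, 7], [6]].
After inserting 2: P = [[1, 2, 5, 8], [3, 7], [4], [6]].

The final insertion tableau P = [[1, 2, 5, 8], [3, 7], [4], [6]] has shape [4, 2, 1, 1].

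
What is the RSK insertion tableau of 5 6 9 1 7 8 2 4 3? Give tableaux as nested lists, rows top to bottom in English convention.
Insert 5: appended to row 1. P = [[5]].
Insert 6: appended to row 1. P = [[5, 6]].
Insert 9: appended to row 1. P = [[5, 6, 9]].
Insert 1: 1 bumps 5 from row 1; 5 starts row 2. P = [[1, 6, 9], [5]].
Insert 7: 7 bumps 9 from row 1; 9 appends to row 2. P = [[1, 6, 7], [5, 9]].
Insert 8: appended to row 1. P = [[1, 6, 7, 8], [5, 9]].
Insert 2: 2 bumps 6 from row 1; 6 bumps 9 from row 2; 9 starts row 3. P = [[1, 2, 7, 8], [5, 6], [9]].
Insert 4: 4 bumps 7 from row 1; 7 appends to row 2. P = [[1, 2, 4, 8], [5, 6, 7], [9]].
Insert 3: 3 bumps 4 from row 1; 4 bumps 5 from row 2; 5 bumps 9 from row 3; 9 starts row 4. P = [[1, 2, 3, 8], [4, 6, 7], [5], [9]].

So P = [[1, 2, 3, 8], [4, 6, 7], [5], [9]].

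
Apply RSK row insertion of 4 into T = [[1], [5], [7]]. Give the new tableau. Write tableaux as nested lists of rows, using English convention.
[[1, 4], [5], [7]]

4 is larger than every entry of row 1, so it is appended to row 1. The new tableau is [[1, 4], [5], [7]].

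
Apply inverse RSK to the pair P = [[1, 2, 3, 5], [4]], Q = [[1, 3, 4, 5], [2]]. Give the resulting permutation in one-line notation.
4 1 2 3 5

Reverse RSK: for i = n, n-1, ..., 1, locate i in Q, remove the corresponding corner cell from P, and reverse-bump its entry up through P; the value ejected from row 1 is w(i).

So w = 4 1 2 3 5.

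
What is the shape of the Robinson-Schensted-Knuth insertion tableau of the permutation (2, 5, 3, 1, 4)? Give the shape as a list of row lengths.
RSK row insertion gives P = [[1, 3, 4], [2], [5]], which has shape [3, 1, 1].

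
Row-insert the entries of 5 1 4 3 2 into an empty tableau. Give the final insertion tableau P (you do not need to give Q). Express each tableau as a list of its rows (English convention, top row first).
Insert 5: appended to row 1. P = [[5]].
Insert 1: 1 bumps 5 from row 1; 5 starts row 2. P = [[1], [5]].
Insert 4: appended to row 1. P = [[1, 4], [5]].
Insert 3: 3 bumps 4 from row 1; 4 bumps 5 from row 2; 5 starts row 3. P = [[1, 3], [4], [5]].
Insert 2: 2 bumps 3 from row 1; 3 bumps 4 from row 2; 4 bumps 5 from row 3; 5 starts row 4. P = [[1, 2], [3], [4], [5]].

So P = [[1, 2], [3], [4], [5]].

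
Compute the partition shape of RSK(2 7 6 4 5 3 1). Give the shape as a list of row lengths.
[3, 1, 1, 1, 1]

Row-insert each entry into an empty tableau.

After inserting 2: P = [[2]].
After inserting 7: P = [[2, 7]].
After inserting 6: P = [[2, 6], [7]].
After inserting 4: P = [[2, 4], [6], [7]].
After inserting 5: P = [[2, 4, 5], [6], [7]].
After inserting 3: P = [[2, 3, 5], [4], [6], [7]].
After inserting 1: P = [[1, 3, 5], [2], [4], [6], [7]].

The final insertion tableau P = [[1, 3, 5], [2], [4], [6], [7]] has shape [3, 1, 1, 1, 1].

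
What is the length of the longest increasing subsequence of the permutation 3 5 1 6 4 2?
3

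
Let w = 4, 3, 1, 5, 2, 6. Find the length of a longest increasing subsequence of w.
3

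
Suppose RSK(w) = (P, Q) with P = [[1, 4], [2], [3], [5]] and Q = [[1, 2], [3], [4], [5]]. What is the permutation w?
3 5 4 2 1

Reverse RSK: for i = n, n-1, ..., 1, locate i in Q, remove the corresponding corner cell from P, and reverse-bump its entry up through P; the value ejected from row 1 is w(i).

So w = 3 5 4 2 1.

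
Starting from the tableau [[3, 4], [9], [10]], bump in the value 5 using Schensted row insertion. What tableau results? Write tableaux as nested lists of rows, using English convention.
[[3, 4, 5], [9], [10]]

5 is larger than every entry of row 1, so it is appended to row 1. The new tableau is [[3, 4, 5], [9], [10]].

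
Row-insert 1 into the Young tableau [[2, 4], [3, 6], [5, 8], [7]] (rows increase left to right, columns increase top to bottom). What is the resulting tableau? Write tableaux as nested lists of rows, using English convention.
In row 1, 1 replaces 2 (the leftmost entry greater than 1); 2 is bumped to row 2. In row 2, 2 replaces 3 (the leftmost entry greater than 2); 3 is bumped to row 3. In row 3, 3 replaces 5 (the leftmost entry greater than 3); 5 is bumped to row 4. In row 4, 5 replaces 7 (the leftmost entry greater than 5); 7 is bumped to row 5. 7 starts a new row 5. The new tableau is [[1, 4], [2, 6], [3, 8], [5], [7]].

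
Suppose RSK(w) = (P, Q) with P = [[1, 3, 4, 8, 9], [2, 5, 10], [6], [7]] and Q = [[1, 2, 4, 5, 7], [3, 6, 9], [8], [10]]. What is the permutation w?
Reverse RSK: for i = n, n-1, ..., 1, locate i in Q, remove the corresponding corner cell from P, and reverse-bump its entry up through P; the value ejected from row 1 is w(i).

So w = 2 3 1 7 8 6 10 5 9 4.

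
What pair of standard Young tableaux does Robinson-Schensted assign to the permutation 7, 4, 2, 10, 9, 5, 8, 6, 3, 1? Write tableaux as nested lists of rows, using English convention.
Insert each entry of the permutation into P by Schensted row insertion, recording in Q the position of each new cell.

Insert 7: appended to row 1. P = [[7]], Q = [[1]].
Insert 4: 4 bumps 7 from row 1; 7 starts row 2. P = [[4], [7]], Q = [[1], [2]].
Insert 2: 2 bumps 4 from row 1; 4 bumps 7 from row 2; 7 starts row 3. P = [[2], [4], [7]], Q = [[1], [2], [3]].
Insert 10: appended to row 1. P = [[2, 10], [4], [7]], Q = [[1, 4], [2], [3]].
Insert 9: 9 bumps 10 from row 1; 10 appends to row 2. P = [[2, 9], [4, 10], [7]], Q = [[1, 4], [2, 5], [3]].
Insert 5: 5 bumps 9 from row 1; 9 bumps 10 from row 2; 10 appends to row 3. P = [[2, 5], [4, 9], [7, 10]], Q = [[1, 4], [2, 5], [3, 6]].
Insert 8: appended to row 1. P = [[2, 5, 8], [4, 9], [7, 10]], Q = [[1, 4, 7], [2, 5], [3, 6]].
Insert 6: 6 bumps 8 from row 1; 8 bumps 9 from row 2; 9 bumps 10 from row 3; 10 starts row 4. P = [[2, 5, 6], [4, 8], [7, 9], [10]], Q = [[1, 4, 7], [2, 5], [3, 6], [8]].
Insert 3: 3 bumps 5 from row 1; 5 bumps 8 from row 2; 8 bumps 9 from row 3; 9 bumps 10 from row 4; 10 starts row 5. P = [[2, 3, 6], [4, 5], [7, 8], [9], [10]], Q = [[1, 4, 7], [2, 5], [3, 6], [8], [9]].
Insert 1: 1 bumps 2 from row 1; 2 bumps 4 from row 2; 4 bumps 7 from row 3; 7 bumps 9 from row 4; 9 bumps 10 from row 5; 10 starts row 6. P = [[1, 3, 6], [2, 5], [4, 8], [7], [9], [10]], Q = [[1, 4, 7], [2, 5], [3, 6], [8], [9], [10]].

So P = [[1, 3, 6], [2, 5], [4, 8], [7], [9], [10]], Q = [[1, 4, 7], [2, 5], [3, 6], [8], [9], [10]].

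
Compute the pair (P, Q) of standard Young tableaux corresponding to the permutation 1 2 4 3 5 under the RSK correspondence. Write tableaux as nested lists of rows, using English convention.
Insert each entry of the permutation into P by Schensted row insertion, recording in Q the position of each new cell.

Insert 1: appended to row 1. P = [[1]].
Insert 2: appended to row 1. P = [[1, 2]].
Insert 4: appended to row 1. P = [[1, 2, 4]].
Insert 3: 3 bumps 4 from row 1; 4 starts row 2. P = [[1, 2, 3], [4]].
Insert 5: appended to row 1. P = [[1, 2, 3, 5], [4]].

So P = [[1, 2, 3, 5], [4]], Q = [[1, 2, 3, 5], [4]].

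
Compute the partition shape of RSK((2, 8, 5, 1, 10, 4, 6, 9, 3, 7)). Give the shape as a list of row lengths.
Row-insert each entry into an empty tableau.

After inserting 2: P = [[2]].
After inserting 8: P = [[2, 8]].
After inserting 5: P = [[2, 5], [8]].
After inserting 1: P = [[1, 5], [2], [8]].
After inserting 10: P = [[1, 5, 10], [2], [8]].
After inserting 4: P = [[1, 4, 10], [2, 5], [8]].
After inserting 6: P = [[1, 4, 6], [2, 5, 10], [8]].
After inserting 9: P = [[1, 4, 6, 9], [2, 5, 10], [8]].
After inserting 3: P = [[1, 3, 6, 9], [2, 4, 10], [5], [8]].
After inserting 7: P = [[1, 3, 6, 7], [2, 4, 9], [5, 10], [8]].

The final insertion tableau P = [[1, 3, 6, 7], [2, 4, 9], [5, 10], [8]] has shape [4, 3, 2, 1].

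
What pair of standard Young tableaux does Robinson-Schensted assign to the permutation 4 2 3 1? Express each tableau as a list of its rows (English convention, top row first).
P = [[1, 3], [2], [4]], Q = [[1, 3], [2], [4]]

Insert each entry of the permutation into P by Schensted row insertion, recording in Q the position of each new cell.

After inserting 4: P = [[4]].
After inserting 2: P = [[2], [4]].
After inserting 3: P = [[2, 3], [4]].
After inserting 1: P = [[1, 3], [2], [4]].

So P = [[1, 3], [2], [4]], Q = [[1, 3], [2], [4]].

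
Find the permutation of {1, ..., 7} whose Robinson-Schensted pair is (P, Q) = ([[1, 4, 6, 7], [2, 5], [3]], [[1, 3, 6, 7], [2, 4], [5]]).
Reverse RSK: for i = n, n-1, ..., 1, locate i in Q, remove the corresponding corner cell from P, and reverse-bump its entry up through P; the value ejected from row 1 is w(i).

So w = 3 2 5 4 1 6 7.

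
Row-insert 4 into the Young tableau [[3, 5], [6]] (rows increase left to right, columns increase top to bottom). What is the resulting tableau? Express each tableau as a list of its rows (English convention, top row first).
In row 1, 4 replaces 5 (the leftmost entry greater than 4); 5 is bumped to row 2. In row 2, 5 replaces 6 (the leftmost entry greater than 5); 6 is bumped to row 3. 6 starts a new row 3. The new tableau is [[3, 4], [5], [6]].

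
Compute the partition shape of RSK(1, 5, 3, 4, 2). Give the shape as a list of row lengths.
Row-insert each entry into an empty tableau.

After inserting 1: P = [[1]].
After inserting 5: P = [[1, 5]].
After inserting 3: P = [[1, 3], [5]].
After inserting 4: P = [[1, 3, 4], [5]].
After inserting 2: P = [[1, 2, 4], [3], [5]].

The final insertion tableau P = [[1, 2, 4], [3], [5]] has shape [3, 1, 1].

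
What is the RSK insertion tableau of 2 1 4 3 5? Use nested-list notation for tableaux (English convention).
P = [[1, 3, 5], [2, 4]]

Insert 2: appended to row 1. P = [[2]].
Insert 1: 1 bumps 2 from row 1; 2 starts row 2. P = [[1], [2]].
Insert 4: appended to row 1. P = [[1, 4], [2]].
Insert 3: 3 bumps 4 from row 1; 4 appends to row 2. P = [[1, 3], [2, 4]].
Insert 5: appended to row 1. P = [[1, 3, 5], [2, 4]].

So P = [[1, 3, 5], [2, 4]].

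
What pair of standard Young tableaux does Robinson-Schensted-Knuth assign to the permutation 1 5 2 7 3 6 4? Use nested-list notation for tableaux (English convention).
P = [[1, 2, 3, 4], [5, 6], [7]], Q = [[1, 2, 4, 6], [3, 5], [7]]

Insert each entry of the permutation into P by Schensted row insertion, recording in Q the position of each new cell.

Insert 1: appended to row 1. P = [[1]], Q = [[1]].
Insert 5: appended to row 1. P = [[1, 5]], Q = [[1, 2]].
Insert 2: 2 bumps 5 from row 1; 5 starts row 2. P = [[1, 2], [5]], Q = [[1, 2], [3]].
Insert 7: appended to row 1. P = [[1, 2, 7], [5]], Q = [[1, 2, 4], [3]].
Insert 3: 3 bumps 7 from row 1; 7 appends to row 2. P = [[1, 2, 3], [5, 7]], Q = [[1, 2, 4], [3, 5]].
Insert 6: appended to row 1. P = [[1, 2, 3, 6], [5, 7]], Q = [[1, 2, 4, 6], [3, 5]].
Insert 4: 4 bumps 6 from row 1; 6 bumps 7 from row 2; 7 starts row 3. P = [[1, 2, 3, 4], [5, 6], [7]], Q = [[1, 2, 4, 6], [3, 5], [7]].

So P = [[1, 2, 3, 4], [5, 6], [7]], Q = [[1, 2, 4, 6], [3, 5], [7]].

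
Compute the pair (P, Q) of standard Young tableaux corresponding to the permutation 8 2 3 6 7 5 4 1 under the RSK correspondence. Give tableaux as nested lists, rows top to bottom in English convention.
Insert each entry of the permutation into P by Schensted row insertion, recording in Q the position of each new cell.

Insert 8: appended to row 1. P = [[8]].
Insert 2: 2 bumps 8 from row 1; 8 starts row 2. P = [[2], [8]].
Insert 3: appended to row 1. P = [[2, 3], [8]].
Insert 6: appended to row 1. P = [[2, 3, 6], [8]].
Insert 7: appended to row 1. P = [[2, 3, 6, 7], [8]].
Insert 5: 5 bumps 6 from row 1; 6 bumps 8 from row 2; 8 starts row 3. P = [[2, 3, 5, 7], [6], [8]].
Insert 4: 4 bumps 5 from row 1; 5 bumps 6 from row 2; 6 bumps 8 from row 3; 8 starts row 4. P = [[2, 3, 4, 7], [5], [6], [8]].
Insert 1: 1 bumps 2 from row 1; 2 bumps 5 from row 2; 5 bumps 6 from row 3; 6 bumps 8 from row 4; 8 starts row 5. P = [[1, 3, 4, 7], [2], [5], [6], [8]].

So P = [[1, 3, 4, 7], [2], [5], [6], [8]], Q = [[1, 3, 4, 5], [2], [6], [7], [8]].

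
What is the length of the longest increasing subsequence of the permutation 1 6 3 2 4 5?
4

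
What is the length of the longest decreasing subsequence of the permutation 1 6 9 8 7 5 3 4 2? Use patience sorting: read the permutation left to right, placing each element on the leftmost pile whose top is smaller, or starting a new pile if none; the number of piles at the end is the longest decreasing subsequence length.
6

1: new pile. tops = [1]
6: onto pile 1 (replacing 1). tops = [6]
9: onto pile 1 (replacing 6). tops = [9]
8: new pile. tops = [9, 8]
7: new pile. tops = [9, 8, 7]
5: new pile. tops = [9, 8, 7, 5]
3: new pile. tops = [9, 8, 7, 5, 3]
4: onto pile 5 (replacing 3). tops = [9, 8, 7, 5, 4]
2: new pile. tops = [9, 8, 7, 5, 4, 2]

6 piles, so the longest decreasing subsequence has length 6.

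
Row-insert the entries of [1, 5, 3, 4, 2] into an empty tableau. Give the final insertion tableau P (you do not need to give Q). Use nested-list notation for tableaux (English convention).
P = [[1, 2, 4], [3], [5]]

Insert 1: appended to row 1. P = [[1]].
Insert 5: appended to row 1. P = [[1, 5]].
Insert 3: 3 bumps 5 from row 1; 5 starts row 2. P = [[1, 3], [5]].
Insert 4: appended to row 1. P = [[1, 3, 4], [5]].
Insert 2: 2 bumps 3 from row 1; 3 bumps 5 from row 2; 5 starts row 3. P = [[1, 2, 4], [3], [5]].

So P = [[1, 2, 4], [3], [5]].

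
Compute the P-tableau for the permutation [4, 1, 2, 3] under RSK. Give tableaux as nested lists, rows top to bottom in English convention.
After inserting 4: P = [[4]].
After inserting 1: P = [[1], [4]].
After inserting 2: P = [[1, 2], [4]].
After inserting 3: P = [[1, 2, 3], [4]].

So P = [[1, 2, 3], [4]].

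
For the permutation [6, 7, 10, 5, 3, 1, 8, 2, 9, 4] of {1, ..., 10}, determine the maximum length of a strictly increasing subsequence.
4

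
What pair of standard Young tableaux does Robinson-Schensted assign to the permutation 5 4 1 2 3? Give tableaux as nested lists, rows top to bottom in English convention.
Insert each entry of the permutation into P by Schensted row insertion, recording in Q the position of each new cell.

After inserting 5: P = [[5]].
After inserting 4: P = [[4], [5]].
After inserting 1: P = [[1], [4], [5]].
After inserting 2: P = [[1, 2], [4], [5]].
After inserting 3: P = [[1, 2, 3], [4], [5]].

So P = [[1, 2, 3], [4], [5]], Q = [[1, 4, 5], [2], [3]].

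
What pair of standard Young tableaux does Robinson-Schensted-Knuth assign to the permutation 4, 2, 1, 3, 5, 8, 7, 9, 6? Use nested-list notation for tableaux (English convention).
Insert each entry of the permutation into P by Schensted row insertion, recording in Q the position of each new cell.

Insert 4: appended to row 1. P = [[4]].
Insert 2: 2 bumps 4 from row 1; 4 starts row 2. P = [[2], [4]].
Insert 1: 1 bumps 2 from row 1; 2 bumps 4 from row 2; 4 starts row 3. P = [[1], [2], [4]].
Insert 3: appended to row 1. P = [[1, 3], [2], [4]].
Insert 5: appended to row 1. P = [[1, 3, 5], [2], [4]].
Insert 8: appended to row 1. P = [[1, 3, 5, 8], [2], [4]].
Insert 7: 7 bumps 8 from row 1; 8 appends to row 2. P = [[1, 3, 5, 7], [2, 8], [4]].
Insert 9: appended to row 1. P = [[1, 3, 5, 7, 9], [2, 8], [4]].
Insert 6: 6 bumps 7 from row 1; 7 bumps 8 from row 2; 8 appends to row 3. P = [[1, 3, 5, 6, 9], [2, 7], [4, 8]].

So P = [[1, 3, 5, 6, 9], [2, 7], [4, 8]], Q = [[1, 4, 5, 6, 8], [2, 7], [3, 9]].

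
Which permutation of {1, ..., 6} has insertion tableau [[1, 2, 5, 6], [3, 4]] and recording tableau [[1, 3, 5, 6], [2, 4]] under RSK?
3 1 4 2 5 6

Reverse RSK: for i = n, n-1, ..., 1, locate i in Q, remove the corresponding corner cell from P, and reverse-bump its entry up through P; the value ejected from row 1 is w(i).

So w = 3 1 4 2 5 6.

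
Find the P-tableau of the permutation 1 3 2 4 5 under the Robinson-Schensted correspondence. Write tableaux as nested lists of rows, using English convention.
Insert 1: appended to row 1. P = [[1]].
Insert 3: appended to row 1. P = [[1, 3]].
Insert 2: 2 bumps 3 from row 1; 3 starts row 2. P = [[1, 2], [3]].
Insert 4: appended to row 1. P = [[1, 2, 4], [3]].
Insert 5: appended to row 1. P = [[1, 2, 4, 5], [3]].

So P = [[1, 2, 4, 5], [3]].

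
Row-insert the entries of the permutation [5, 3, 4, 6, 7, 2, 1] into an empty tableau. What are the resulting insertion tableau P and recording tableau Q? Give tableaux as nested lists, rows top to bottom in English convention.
Insert each entry of the permutation into P by Schensted row insertion, recording in Q the position of each new cell.

Insert 5: appended to row 1. P = [[5]].
Insert 3: 3 bumps 5 from row 1; 5 starts row 2. P = [[3], [5]].
Insert 4: appended to row 1. P = [[3, 4], [5]].
Insert 6: appended to row 1. P = [[3, 4, 6], [5]].
Insert 7: appended to row 1. P = [[3, 4, 6, 7], [5]].
Insert 2: 2 bumps 3 from row 1; 3 bumps 5 from row 2; 5 starts row 3. P = [[2, 4, 6, 7], [3], [5]].
Insert 1: 1 bumps 2 from row 1; 2 bumps 3 from row 2; 3 bumps 5 from row 3; 5 starts row 4. P = [[1, 4, 6, 7], [2], [3], [5]].

So P = [[1, 4, 6, 7], [2], [3], [5]], Q = [[1, 3, 4, 5], [2], [6], [7]].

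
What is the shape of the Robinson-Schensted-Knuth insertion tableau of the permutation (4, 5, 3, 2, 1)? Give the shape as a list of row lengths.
Row-insert each entry into an empty tableau.

After inserting 4: P = [[4]].
After inserting 5: P = [[4, 5]].
After inserting 3: P = [[3, 5], [4]].
After inserting 2: P = [[2, 5], [3], [4]].
After inserting 1: P = [[1, 5], [2], [3], [4]].

The final insertion tableau P = [[1, 5], [2], [3], [4]] has shape [2, 1, 1, 1].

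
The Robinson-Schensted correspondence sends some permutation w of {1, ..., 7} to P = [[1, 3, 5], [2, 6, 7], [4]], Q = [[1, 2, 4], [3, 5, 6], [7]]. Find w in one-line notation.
4 6 2 7 3 5 1

Reverse the RSK construction: for i from n down to 1, find the cell of Q containing i, remove the entry at that cell from P, and reverse-bump it up through P; the value ejected from row 1 is w(i).

Step i=7: Q has 7 at row 3, column 1; remove 4 from row 3 of P and reverse-bump: 4 enters row 2 and ejects 2; 2 enters row 1 and ejects 1. So w(7) = 1. P is now [[2, 3, 5], [4, 6, 7]].
Step i=6: Q has 6 at row 2, column 3; remove 7 from row 2 of P and reverse-bump: 7 enters row 1 and ejects 5. So w(6) = 5. P is now [[2, 3, 7], [4, 6]].
Step i=5: Q has 5 at row 2, column 2; remove 6 from row 2 of P and reverse-bump: 6 enters row 1 and ejects 3. So w(5) = 3. P is now [[2, 6, 7], [4]].
Step i=4: Q has 4 at row 1, column 3; remove that cell from P, ejecting 7. So w(4) = 7. P is now [[2, 6], [4]].
Step i=3: Q has 3 at row 2, column 1; remove 4 from row 2 of P and reverse-bump: 4 enters row 1 and ejects 2. So w(3) = 2. P is now [[4, 6]].
Step i=2: Q has 2 at row 1, column 2; remove that cell from P, ejecting 6. So w(2) = 6. P is now [[4]].
Step i=1: Q has 1 at row 1, column 1; remove that cell from P, ejecting 4. So w(1) = 4. P is now [].

So w = 4 6 2 7 3 5 1.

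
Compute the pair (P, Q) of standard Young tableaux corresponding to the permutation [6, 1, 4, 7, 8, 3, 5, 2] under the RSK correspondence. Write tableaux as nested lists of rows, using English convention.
Insert each entry of the permutation into P by Schensted row insertion, recording in Q the position of each new cell.

Insert 6: appended to row 1. P = [[6]].
Insert 1: 1 bumps 6 from row 1; 6 starts row 2. P = [[1], [6]].
Insert 4: appended to row 1. P = [[1, 4], [6]].
Insert 7: appended to row 1. P = [[1, 4, 7], [6]].
Insert 8: appended to row 1. P = [[1, 4, 7, 8], [6]].
Insert 3: 3 bumps 4 from row 1; 4 bumps 6 from row 2; 6 starts row 3. P = [[1, 3, 7, 8], [4], [6]].
Insert 5: 5 bumps 7 from row 1; 7 appends to row 2. P = [[1, 3, 5, 8], [4, 7], [6]].
Insert 2: 2 bumps 3 from row 1; 3 bumps 4 from row 2; 4 bumps 6 from row 3; 6 starts row 4. P = [[1, 2, 5, 8], [3, 7], [4], [6]].

So P = [[1, 2, 5, 8], [3, 7], [4], [6]], Q = [[1, 3, 4, 5], [2, 7], [6], [8]].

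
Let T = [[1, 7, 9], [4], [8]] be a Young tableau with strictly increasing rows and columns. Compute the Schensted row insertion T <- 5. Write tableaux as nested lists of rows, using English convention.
In row 1, 5 replaces 7 (the leftmost entry greater than 5); 7 is bumped to row 2. 7 is appended to row 2. The new tableau is [[1, 5, 9], [4, 7], [8]].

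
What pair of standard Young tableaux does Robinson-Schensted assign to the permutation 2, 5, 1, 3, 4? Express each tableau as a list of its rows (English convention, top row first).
P = [[1, 3, 4], [2, 5]], Q = [[1, 2, 5], [3, 4]]

Insert each entry of the permutation into P by Schensted row insertion, recording in Q the position of each new cell.

After inserting 2: P = [[2]].
After inserting 5: P = [[2, 5]].
After inserting 1: P = [[1, 5], [2]].
After inserting 3: P = [[1, 3], [2, 5]].
After inserting 4: P = [[1, 3, 4], [2, 5]].

So P = [[1, 3, 4], [2, 5]], Q = [[1, 2, 5], [3, 4]].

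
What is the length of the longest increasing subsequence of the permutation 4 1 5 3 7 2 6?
3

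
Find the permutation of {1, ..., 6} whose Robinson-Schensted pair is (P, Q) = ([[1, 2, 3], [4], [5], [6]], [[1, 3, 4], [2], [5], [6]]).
Reverse RSK: for i = n, n-1, ..., 1, locate i in Q, remove the corresponding corner cell from P, and reverse-bump its entry up through P; the value ejected from row 1 is w(i).

So w = 6 1 2 5 4 3.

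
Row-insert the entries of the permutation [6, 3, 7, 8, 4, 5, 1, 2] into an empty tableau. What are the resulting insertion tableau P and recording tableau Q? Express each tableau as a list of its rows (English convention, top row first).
Insert each entry of the permutation into P by Schensted row insertion, recording in Q the position of each new cell.

After inserting 6: P = [[6]].
After inserting 3: P = [[3], [6]].
After inserting 7: P = [[3, 7], [6]].
After inserting 8: P = [[3, 7, 8], [6]].
After inserting 4: P = [[3, 4, 8], [6, 7]].
After inserting 5: P = [[3, 4, 5], [6, 7, 8]].
After inserting 1: P = [[1, 4, 5], [3, 7, 8], [6]].
After inserting 2: P = [[1, 2, 5], [3, 4, 8], [6, 7]].

So P = [[1, 2, 5], [3, 4, 8], [6, 7]], Q = [[1, 3, 4], [2, 5, 6], [7, 8]].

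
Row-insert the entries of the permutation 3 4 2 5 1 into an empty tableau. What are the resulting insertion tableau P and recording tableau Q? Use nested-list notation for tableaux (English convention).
Insert each entry of the permutation into P by Schensted row insertion, recording in Q the position of each new cell.

Insert 3: appended to row 1. P = [[3]], Q = [[1]].
Insert 4: appended to row 1. P = [[3, 4]], Q = [[1, 2]].
Insert 2: 2 bumps 3 from row 1; 3 starts row 2. P = [[2, 4], [3]], Q = [[1, 2], [3]].
Insert 5: appended to row 1. P = [[2, 4, 5], [3]], Q = [[1, 2, 4], [3]].
Insert 1: 1 bumps 2 from row 1; 2 bumps 3 from row 2; 3 starts row 3. P = [[1, 4, 5], [2], [3]], Q = [[1, 2, 4], [3], [5]].

So P = [[1, 4, 5], [2], [3]], Q = [[1, 2, 4], [3], [5]].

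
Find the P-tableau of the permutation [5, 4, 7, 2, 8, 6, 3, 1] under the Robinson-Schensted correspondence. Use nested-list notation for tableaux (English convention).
Insert 5: appended to row 1. P = [[5]].
Insert 4: 4 bumps 5 from row 1; 5 starts row 2. P = [[4], [5]].
Insert 7: appended to row 1. P = [[4, 7], [5]].
Insert 2: 2 bumps 4 from row 1; 4 bumps 5 from row 2; 5 starts row 3. P = [[2, 7], [4], [5]].
Insert 8: appended to row 1. P = [[2, 7, 8], [4], [5]].
Insert 6: 6 bumps 7 from row 1; 7 appends to row 2. P = [[2, 6, 8], [4, 7], [5]].
Insert 3: 3 bumps 6 from row 1; 6 bumps 7 from row 2; 7 appends to row 3. P = [[2, 3, 8], [4, 6], [5, 7]].
Insert 1: 1 bumps 2 from row 1; 2 bumps 4 from row 2; 4 bumps 5 from row 3; 5 starts row 4. P = [[1, 3, 8], [2, 6], [4, 7], [5]].

So P = [[1, 3, 8], [2, 6], [4, 7], [5]].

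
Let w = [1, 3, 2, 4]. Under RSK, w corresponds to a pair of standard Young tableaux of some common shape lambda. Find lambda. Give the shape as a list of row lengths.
Row-insert each entry into an empty tableau.

After inserting 1: P = [[1]].
After inserting 3: P = [[1, 3]].
After inserting 2: P = [[1, 2], [3]].
After inserting 4: P = [[1, 2, 4], [3]].

The final insertion tableau P = [[1, 2, 4], [3]] has shape [3, 1].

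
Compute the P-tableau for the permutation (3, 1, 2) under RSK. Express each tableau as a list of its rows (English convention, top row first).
Insert 3: appended to row 1. P = [[3]].
Insert 1: 1 bumps 3 from row 1; 3 starts row 2. P = [[1], [3]].
Insert 2: appended to row 1. P = [[1, 2], [3]].

So P = [[1, 2], [3]].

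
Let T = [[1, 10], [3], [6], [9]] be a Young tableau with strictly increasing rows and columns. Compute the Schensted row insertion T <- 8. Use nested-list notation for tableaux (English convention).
In row 1, 8 replaces 10 (the leftmost entry greater than 8); 10 is bumped to row 2. 10 is appended to row 2. The new tableau is [[1, 8], [3, 10], [6], [9]].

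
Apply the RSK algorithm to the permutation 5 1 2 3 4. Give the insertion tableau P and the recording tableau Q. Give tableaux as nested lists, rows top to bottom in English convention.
Insert each entry of the permutation into P by Schensted row insertion, recording in Q the position of each new cell.

Insert 5: appended to row 1. P = [[5]], Q = [[1]].
Insert 1: 1 bumps 5 from row 1; 5 starts row 2. P = [[1], [5]], Q = [[1], [2]].
Insert 2: appended to row 1. P = [[1, 2], [5]], Q = [[1, 3], [2]].
Insert 3: appended to row 1. P = [[1, 2, 3], [5]], Q = [[1, 3, 4], [2]].
Insert 4: appended to row 1. P = [[1, 2, 3, 4], [5]], Q = [[1, 3, 4, 5], [2]].

So P = [[1, 2, 3, 4], [5]], Q = [[1, 3, 4, 5], [2]].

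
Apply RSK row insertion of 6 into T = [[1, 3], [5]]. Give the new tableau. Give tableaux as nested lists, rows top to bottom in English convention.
6 is larger than every entry of row 1, so it is appended to row 1. The new tableau is [[1, 3, 6], [5]].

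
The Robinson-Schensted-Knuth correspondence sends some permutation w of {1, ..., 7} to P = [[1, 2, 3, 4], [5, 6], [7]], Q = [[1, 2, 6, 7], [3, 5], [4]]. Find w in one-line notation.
5 7 6 1 2 3 4

Reverse the RSK construction: for i from n down to 1, find the cell of Q containing i, remove the entry at that cell from P, and reverse-bump it up through P; the value ejected from row 1 is w(i).

Step i=7: Q has 7 at row 1, column 4; remove that cell from P, ejecting 4. So w(7) = 4. P is now [[1, 2, 3], [5, 6], [7]].
Step i=6: Q has 6 at row 1, column 3; remove that cell from P, ejecting 3. So w(6) = 3. P is now [[1, 2], [5, 6], [7]].
Step i=5: Q has 5 at row 2, column 2; remove 6 from row 2 of P and reverse-bump: 6 enters row 1 and ejects 2. So w(5) = 2. P is now [[1, 6], [5], [7]].
Step i=4: Q has 4 at row 3, column 1; remove 7 from row 3 of P and reverse-bump: 7 enters row 2 and ejects 5; 5 enters row 1 and ejects 1. So w(4) = 1. P is now [[5, 6], [7]].
Step i=3: Q has 3 at row 2, column 1; remove 7 from row 2 of P and reverse-bump: 7 enters row 1 and ejects 6. So w(3) = 6. P is now [[5, 7]].
Step i=2: Q has 2 at row 1, column 2; remove that cell from P, ejecting 7. So w(2) = 7. P is now [[5]].
Step i=1: Q has 1 at row 1, column 1; remove that cell from P, ejecting 5. So w(1) = 5. P is now [].

So w = 5 7 6 1 2 3 4.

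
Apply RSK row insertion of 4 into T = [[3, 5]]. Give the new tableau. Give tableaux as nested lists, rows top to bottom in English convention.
[[3, 4], [5]]

In row 1, 4 replaces 5 (the leftmost entry greater than 4); 5 is bumped to row 2. 5 starts a new row 2. The new tableau is [[3, 4], [5]].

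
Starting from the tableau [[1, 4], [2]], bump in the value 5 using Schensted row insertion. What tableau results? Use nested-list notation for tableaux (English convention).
5 is larger than every entry of row 1, so it is appended to row 1. The new tableau is [[1, 4, 5], [2]].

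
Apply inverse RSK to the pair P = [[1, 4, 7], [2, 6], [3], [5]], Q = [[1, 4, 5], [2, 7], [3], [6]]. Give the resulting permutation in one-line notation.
Reverse the RSK construction: for i from n down to 1, find the cell of Q containing i, remove the entry at that cell from P, and reverse-bump it up through P; the value ejected from row 1 is w(i).

Step i=7: Q has 7 at row 2, column 2; remove 6 from row 2 of P and reverse-bump: 6 enters row 1 and ejects 4. So w(7) = 4. P is now [[1, 6, 7], [2], [3], [5]].
Step i=6: Q has 6 at row 4, column 1; remove 5 from row 4 of P and reverse-bump: 5 enters row 3 and ejects 3; 3 enters row 2 and ejects 2; 2 enters row 1 and ejects 1. So w(6) = 1. P is now [[2, 6, 7], [3], [5]].
Step i=5: Q has 5 at row 1, column 3; remove that cell from P, ejecting 7. So w(5) = 7. P is now [[2, 6], [3], [5]].
Step i=4: Q has 4 at row 1, column 2; remove that cell from P, ejecting 6. So w(4) = 6. P is now [[2], [3], [5]].
Step i=3: Q has 3 at row 3, column 1; remove 5 from row 3 of P and reverse-bump: 5 enters row 2 and ejects 3; 3 enters row 1 and ejects 2. So w(3) = 2. P is now [[3], [5]].
Step i=2: Q has 2 at row 2, column 1; remove 5 from row 2 of P and reverse-bump: 5 enters row 1 and ejects 3. So w(2) = 3. P is now [[5]].
Step i=1: Q has 1 at row 1, column 1; remove that cell from P, ejecting 5. So w(1) = 5. P is now [].

So w = 5 3 2 6 7 1 4.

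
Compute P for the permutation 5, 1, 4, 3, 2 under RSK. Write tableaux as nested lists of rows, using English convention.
Insert 5: appended to row 1. P = [[5]].
Insert 1: 1 bumps 5 from row 1; 5 starts row 2. P = [[1], [5]].
Insert 4: appended to row 1. P = [[1, 4], [5]].
Insert 3: 3 bumps 4 from row 1; 4 bumps 5 from row 2; 5 starts row 3. P = [[1, 3], [4], [5]].
Insert 2: 2 bumps 3 from row 1; 3 bumps 4 from row 2; 4 bumps 5 from row 3; 5 starts row 4. P = [[1, 2], [3], [4], [5]].

So P = [[1, 2], [3], [4], [5]].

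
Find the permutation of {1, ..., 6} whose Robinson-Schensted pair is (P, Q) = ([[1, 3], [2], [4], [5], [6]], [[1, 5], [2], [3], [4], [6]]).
Reverse the RSK construction: for i from n down to 1, find the cell of Q containing i, remove the entry at that cell from P, and reverse-bump it up through P; the value ejected from row 1 is w(i).

Step i=6: Q has 6 at row 5, column 1; remove 6 from row 5 of P and reverse-bump: 6 enters row 4 and ejects 5; 5 enters row 3 and ejects 4; 4 enters row 2 and ejects 2; 2 enters row 1 and ejects 1. So w(6) = 1. P is now [[2, 3], [4], [5], [6]].
Step i=5: Q has 5 at row 1, column 2; remove that cell from P, ejecting 3. So w(5) = 3. P is now [[2], [4], [5], [6]].
Step i=4: Q has 4 at row 4, column 1; remove 6 from row 4 of P and reverse-bump: 6 enters row 3 and ejects 5; 5 enters row 2 and ejects 4; 4 enters row 1 and ejects 2. So w(4) = 2. P is now [[4], [5], [6]].
Step i=3: Q has 3 at row 3, column 1; remove 6 from row 3 of P and reverse-bump: 6 enters row 2 and ejects 5; 5 enters row 1 and ejects 4. So w(3) = 4. P is now [[5], [6]].
Step i=2: Q has 2 at row 2, column 1; remove 6 from row 2 of P and reverse-bump: 6 enters row 1 and ejects 5. So w(2) = 5. P is now [[6]].
Step i=1: Q has 1 at row 1, column 1; remove that cell from P, ejecting 6. So w(1) = 6. P is now [].

So w = 6 5 4 2 3 1.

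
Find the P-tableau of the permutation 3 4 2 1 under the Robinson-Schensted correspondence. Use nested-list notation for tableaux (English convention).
P = [[1, 4], [2], [3]]

After inserting 3: P = [[3]].
After inserting 4: P = [[3, 4]].
After inserting 2: P = [[2, 4], [3]].
After inserting 1: P = [[1, 4], [2], [3]].

So P = [[1, 4], [2], [3]].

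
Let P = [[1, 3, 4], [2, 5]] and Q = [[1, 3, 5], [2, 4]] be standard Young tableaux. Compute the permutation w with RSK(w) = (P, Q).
2 1 5 3 4

Reverse the RSK construction: for i from n down to 1, find the cell of Q containing i, remove the entry at that cell from P, and reverse-bump it up through P; the value ejected from row 1 is w(i).

Step i=5: Q has 5 at row 1, column 3; remove that cell from P, ejecting 4. So w(5) = 4. P is now [[1, 3], [2, 5]].
Step i=4: Q has 4 at row 2, column 2; remove 5 from row 2 of P and reverse-bump: 5 enters row 1 and ejects 3. So w(4) = 3. P is now [[1, 5], [2]].
Step i=3: Q has 3 at row 1, column 2; remove that cell from P, ejecting 5. So w(3) = 5. P is now [[1], [2]].
Step i=2: Q has 2 at row 2, column 1; remove 2 from row 2 of P and reverse-bump: 2 enters row 1 and ejects 1. So w(2) = 1. P is now [[2]].
Step i=1: Q has 1 at row 1, column 1; remove that cell from P, ejecting 2. So w(1) = 2. P is now [].

So w = 2 1 5 3 4.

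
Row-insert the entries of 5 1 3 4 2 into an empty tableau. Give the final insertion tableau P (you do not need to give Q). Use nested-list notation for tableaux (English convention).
P = [[1, 2, 4], [3], [5]]

Insert 5: appended to row 1. P = [[5]].
Insert 1: 1 bumps 5 from row 1; 5 starts row 2. P = [[1], [5]].
Insert 3: appended to row 1. P = [[1, 3], [5]].
Insert 4: appended to row 1. P = [[1, 3, 4], [5]].
Insert 2: 2 bumps 3 from row 1; 3 bumps 5 from row 2; 5 starts row 3. P = [[1, 2, 4], [3], [5]].

So P = [[1, 2, 4], [3], [5]].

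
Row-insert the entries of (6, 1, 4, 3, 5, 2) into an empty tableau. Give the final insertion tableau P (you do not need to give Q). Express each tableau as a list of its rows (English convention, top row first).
P = [[1, 2, 5], [3], [4], [6]]

Insert 6: appended to row 1. P = [[6]].
Insert 1: 1 bumps 6 from row 1; 6 starts row 2. P = [[1], [6]].
Insert 4: appended to row 1. P = [[1, 4], [6]].
Insert 3: 3 bumps 4 from row 1; 4 bumps 6 from row 2; 6 starts row 3. P = [[1, 3], [4], [6]].
Insert 5: appended to row 1. P = [[1, 3, 5], [4], [6]].
Insert 2: 2 bumps 3 from row 1; 3 bumps 4 from row 2; 4 bumps 6 from row 3; 6 starts row 4. P = [[1, 2, 5], [3], [4], [6]].

So P = [[1, 2, 5], [3], [4], [6]].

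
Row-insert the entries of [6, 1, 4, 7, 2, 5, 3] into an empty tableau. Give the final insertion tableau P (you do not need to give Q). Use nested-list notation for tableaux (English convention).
Insert 6: appended to row 1. P = [[6]].
Insert 1: 1 bumps 6 from row 1; 6 starts row 2. P = [[1], [6]].
Insert 4: appended to row 1. P = [[1, 4], [6]].
Insert 7: appended to row 1. P = [[1, 4, 7], [6]].
Insert 2: 2 bumps 4 from row 1; 4 bumps 6 from row 2; 6 starts row 3. P = [[1, 2, 7], [4], [6]].
Insert 5: 5 bumps 7 from row 1; 7 appends to row 2. P = [[1, 2, 5], [4, 7], [6]].
Insert 3: 3 bumps 5 from row 1; 5 bumps 7 from row 2; 7 appends to row 3. P = [[1, 2, 3], [4, 5], [6, 7]].

So P = [[1, 2, 3], [4, 5], [6, 7]].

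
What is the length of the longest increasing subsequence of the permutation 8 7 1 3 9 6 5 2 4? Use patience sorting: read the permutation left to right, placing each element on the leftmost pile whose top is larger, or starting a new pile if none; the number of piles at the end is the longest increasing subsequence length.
3

8: new pile. tops = [8]
7: onto pile 1 (replacing 8). tops = [7]
1: onto pile 1 (replacing 7). tops = [1]
3: new pile. tops = [1, 3]
9: new pile. tops = [1, 3, 9]
6: onto pile 3 (replacing 9). tops = [1, 3, 6]
5: onto pile 3 (replacing 6). tops = [1, 3, 5]
2: onto pile 2 (replacing 3). tops = [1, 2, 5]
4: onto pile 3 (replacing 5). tops = [1, 2, 4]

3 piles, so the longest increasing subsequence has length 3.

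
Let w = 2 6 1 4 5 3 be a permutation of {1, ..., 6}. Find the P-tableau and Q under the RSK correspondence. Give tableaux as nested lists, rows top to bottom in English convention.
P = [[1, 3, 5], [2, 4], [6]], Q = [[1, 2, 5], [3, 4], [6]]

Insert each entry of the permutation into P by Schensted row insertion, recording in Q the position of each new cell.

Insert 2: appended to row 1. P = [[2]].
Insert 6: appended to row 1. P = [[2, 6]].
Insert 1: 1 bumps 2 from row 1; 2 starts row 2. P = [[1, 6], [2]].
Insert 4: 4 bumps 6 from row 1; 6 appends to row 2. P = [[1, 4], [2, 6]].
Insert 5: appended to row 1. P = [[1, 4, 5], [2, 6]].
Insert 3: 3 bumps 4 from row 1; 4 bumps 6 from row 2; 6 starts row 3. P = [[1, 3, 5], [2, 4], [6]].

So P = [[1, 3, 5], [2, 4], [6]], Q = [[1, 2, 5], [3, 4], [6]].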